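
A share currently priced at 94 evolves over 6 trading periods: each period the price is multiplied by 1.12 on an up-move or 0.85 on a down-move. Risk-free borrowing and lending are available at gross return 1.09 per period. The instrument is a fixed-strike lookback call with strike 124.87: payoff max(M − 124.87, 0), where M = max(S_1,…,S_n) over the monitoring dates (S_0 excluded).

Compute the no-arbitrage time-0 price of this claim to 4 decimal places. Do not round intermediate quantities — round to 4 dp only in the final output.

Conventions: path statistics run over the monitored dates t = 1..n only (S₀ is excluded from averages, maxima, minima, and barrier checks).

price = 22.7231

Set p* = 0.8889 (from d < R < u); the path-dependent value is the discounted p*-expectation over all price paths.
Enumerate all 2^6 = 64 price paths (U = up ×1.12, D = down ×0.85); each path with k up-moves has probability p*^k·(1−p*)^(6−k).
DDDDDD: M=79.9000, payoff=0.0000, prob=0.000002
UDDDDD: M=105.2800, payoff=0.0000, prob=0.000015
DUDDDD: M=89.4880, payoff=0.0000, prob=0.000015
UUDDDD: M=117.9136, payoff=0.0000, prob=0.000120
DDUDDD: M=79.9000, payoff=0.0000, prob=0.000015
UDUDDD: M=105.2800, payoff=0.0000, prob=0.000120
DUUDDD: M=100.2266, payoff=0.0000, prob=0.000120
UUUDDD: M=132.0632, payoff=7.1932, prob=0.000963
DDDUDD: M=79.9000, payoff=0.0000, prob=0.000015
UDDUDD: M=105.2800, payoff=0.0000, prob=0.000120
DUDUDD: M=89.4880, payoff=0.0000, prob=0.000120
UUDUDD: M=117.9136, payoff=0.0000, prob=0.000963
DDUUDD: M=85.1926, payoff=0.0000, prob=0.000120
UDUUDD: M=112.2537, payoff=0.0000, prob=0.000963
DUUUDD: M=112.2537, payoff=0.0000, prob=0.000963
UUUUDD: M=147.9108, payoff=23.0408, prob=0.007707
DDDDUD: M=79.9000, payoff=0.0000, prob=0.000015
UDDDUD: M=105.2800, payoff=0.0000, prob=0.000120
DUDDUD: M=89.4880, payoff=0.0000, prob=0.000120
UUDDUD: M=117.9136, payoff=0.0000, prob=0.000963
DDUDUD: M=79.9000, payoff=0.0000, prob=0.000120
UDUDUD: M=105.2800, payoff=0.0000, prob=0.000963
DUUDUD: M=100.2266, payoff=0.0000, prob=0.000963
UUUDUD: M=132.0632, payoff=7.1932, prob=0.007707
DDDUUD: M=79.9000, payoff=0.0000, prob=0.000120
UDDUUD: M=105.2800, payoff=0.0000, prob=0.000963
DUDUUD: M=95.4157, payoff=0.0000, prob=0.000963
UUDUUD: M=125.7242, payoff=0.8542, prob=0.007707
DDUUUD: M=95.4157, payoff=0.0000, prob=0.000963
UDUUUD: M=125.7242, payoff=0.8542, prob=0.007707
DUUUUD: M=125.7242, payoff=0.8542, prob=0.007707
UUUUUD: M=165.6601, payoff=40.7901, prob=0.061659
DDDDDU: M=79.9000, payoff=0.0000, prob=0.000015
UDDDDU: M=105.2800, payoff=0.0000, prob=0.000120
DUDDDU: M=89.4880, payoff=0.0000, prob=0.000120
UUDDDU: M=117.9136, payoff=0.0000, prob=0.000963
DDUDDU: M=79.9000, payoff=0.0000, prob=0.000120
UDUDDU: M=105.2800, payoff=0.0000, prob=0.000963
DUUDDU: M=100.2266, payoff=0.0000, prob=0.000963
UUUDDU: M=132.0632, payoff=7.1932, prob=0.007707
DDDUDU: M=79.9000, payoff=0.0000, prob=0.000120
UDDUDU: M=105.2800, payoff=0.0000, prob=0.000963
DUDUDU: M=89.4880, payoff=0.0000, prob=0.000963
UUDUDU: M=117.9136, payoff=0.0000, prob=0.007707
DDUUDU: M=85.1926, payoff=0.0000, prob=0.000963
UDUUDU: M=112.2537, payoff=0.0000, prob=0.007707
DUUUDU: M=112.2537, payoff=0.0000, prob=0.007707
UUUUDU: M=147.9108, payoff=23.0408, prob=0.061659
DDDDUU: M=79.9000, payoff=0.0000, prob=0.000120
UDDDUU: M=105.2800, payoff=0.0000, prob=0.000963
DUDDUU: M=89.4880, payoff=0.0000, prob=0.000963
UUDDUU: M=117.9136, payoff=0.0000, prob=0.007707
DDUDUU: M=81.1033, payoff=0.0000, prob=0.000963
UDUDUU: M=106.8656, payoff=0.0000, prob=0.007707
DUUDUU: M=106.8656, payoff=0.0000, prob=0.007707
UUUDUU: M=140.8111, payoff=15.9411, prob=0.061659
DDDUUU: M=81.1033, payoff=0.0000, prob=0.000963
UDDUUU: M=106.8656, payoff=0.0000, prob=0.007707
DUDUUU: M=106.8656, payoff=0.0000, prob=0.007707
UUDUUU: M=140.8111, payoff=15.9411, prob=0.061659
DDUUUU: M=106.8656, payoff=0.0000, prob=0.007707
UDUUUU: M=140.8111, payoff=15.9411, prob=0.061659
DUUUUU: M=140.8111, payoff=15.9411, prob=0.061659
UUUUUU: M=185.5393, payoff=60.6693, prob=0.493270
Price = Σ prob·payoff / R^6 = 38.108891 / 1.677100 = 22.7231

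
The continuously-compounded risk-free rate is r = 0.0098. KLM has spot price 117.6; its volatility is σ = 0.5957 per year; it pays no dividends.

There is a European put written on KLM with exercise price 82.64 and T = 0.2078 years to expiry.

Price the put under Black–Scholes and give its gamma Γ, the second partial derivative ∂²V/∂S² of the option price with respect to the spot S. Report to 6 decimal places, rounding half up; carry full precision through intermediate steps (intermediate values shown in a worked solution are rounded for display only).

price = 1.192699
Γ = 0.004414

σ√T = 0.5957·√0.2078 = 0.271550
d₁ = (ln(S/K) + (r+σ²/2)T) / (σ√T) = (ln(117.6/82.64) + (0.0098+0.5957²/2)·0.2078) / 0.271550 = (0.352795 + 0.038906) / 0.271550 = 1.442463
d₂ = d₁ − σ√T = 1.442463 − 0.271550 = 1.170913
e^{−rT} = 0.997966
N(−d₁) = 0.074586,  N(−d₂) = 0.120817
Put price V = K·e^{−rT}·N(−d₂) − S·N(−d₁) = 9.963994 − 8.771295 = 1.192699
φ(d₁) = (1/√(2π))·e^{−d₁²/2} = 0.140959
Γ = φ(d₁) / (S·σ·√T) = 0.004414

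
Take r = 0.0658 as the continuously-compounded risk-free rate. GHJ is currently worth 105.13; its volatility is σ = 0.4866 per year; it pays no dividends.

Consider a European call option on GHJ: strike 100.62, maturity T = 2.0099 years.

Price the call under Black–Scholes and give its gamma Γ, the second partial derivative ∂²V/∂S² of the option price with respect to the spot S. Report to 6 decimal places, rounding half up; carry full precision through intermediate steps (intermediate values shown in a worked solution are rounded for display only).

price = 35.376073
Γ = 0.004594

σ√T = 0.4866·√2.0099 = 0.689857
d₁ = (ln(S/K) + (r+σ²/2)T) / (σ√T) = (ln(105.13/100.62) + (0.0658+0.4866²/2)·2.0099) / 0.689857 = (0.043847 + 0.370203) / 0.689857 = 0.600196
d₂ = d₁ − σ√T = 0.600196 − 0.689857 = -0.089661
e^{−rT} = 0.876121
N(d₁) = 0.725812,  N(d₂) = 0.464278
Call price V = S·N(d₁) − K·e^{−rT}·N(d₂) = 76.304637 − 40.928563 = 35.376073
φ(d₁) = (1/√(2π))·e^{−d₁²/2} = 0.333185
Γ = φ(d₁) / (S·σ·√T) = 0.004594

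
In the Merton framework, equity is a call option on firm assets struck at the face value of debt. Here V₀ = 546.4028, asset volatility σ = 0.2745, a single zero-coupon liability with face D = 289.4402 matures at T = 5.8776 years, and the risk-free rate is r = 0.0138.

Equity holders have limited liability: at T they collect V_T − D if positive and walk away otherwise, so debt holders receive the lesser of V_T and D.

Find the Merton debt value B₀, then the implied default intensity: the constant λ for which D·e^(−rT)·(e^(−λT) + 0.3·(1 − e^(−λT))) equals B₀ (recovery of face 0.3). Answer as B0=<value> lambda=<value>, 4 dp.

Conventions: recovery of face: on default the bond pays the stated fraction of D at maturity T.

With assets at 546.4028 and a single debt payment of 289.4402 at 5.8776 years:
d₁ = [ln(V₀/D) + (r + σ²/2)T] / (σ√T)
   = [ln(546.4028/289.4402) + (0.0138 + 0.5·0.2745²)·5.8776] / (0.2745·√5.8776)
   = [0.635408 + 0.302550] / 0.665491 = 1.409422
d₂ = d₁ − σ√T = 1.409422 − 0.665491 = 0.743931
N(d₁) = 0.920645,  N(d₂) = 0.771541,  e^(−rT) = 0.922091
E₀ = V₀·N(d₁) − D·e^(−rT)·N(d₂)
   = 546.4028·0.920645 − 289.4402·0.922091·0.771541 = 297.126108
B₀ = V₀ − E₀ = 546.4028 − 297.126108 = 249.276692
e^(−λT) = (B₀·e^(rT)/D − 0.3)/(1 − 0.3) = (249.2767·1.084491/289.4402 − 0.3)/0.7 = 0.90572033
λ = −ln(0.90572033)/5.8776 = 0.016848

B0=249.2767 lambda=0.0168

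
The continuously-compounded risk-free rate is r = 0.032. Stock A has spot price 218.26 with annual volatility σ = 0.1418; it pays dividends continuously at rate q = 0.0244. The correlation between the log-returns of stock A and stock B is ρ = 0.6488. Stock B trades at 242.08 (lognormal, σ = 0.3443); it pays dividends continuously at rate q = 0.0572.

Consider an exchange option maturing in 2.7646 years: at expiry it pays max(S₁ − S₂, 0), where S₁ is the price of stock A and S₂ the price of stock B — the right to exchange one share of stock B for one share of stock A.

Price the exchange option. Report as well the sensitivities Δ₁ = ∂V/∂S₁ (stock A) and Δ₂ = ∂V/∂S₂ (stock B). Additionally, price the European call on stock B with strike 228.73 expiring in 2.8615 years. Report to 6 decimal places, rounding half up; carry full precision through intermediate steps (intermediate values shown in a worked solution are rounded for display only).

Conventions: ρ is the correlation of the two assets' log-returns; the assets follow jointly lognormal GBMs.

exchange price = 35.745535
Δ1 = 0.541419
Δ2 = -0.340485
price(stock B call K=228.73) = 45.876459

σ_eff = √(σ₁² + σ₂² − 2ρσ₁σ₂) = √(0.1418² + 0.3443² − 2·0.6488·0.1418·0.3443) = 0.274406
d₁ = (ln(S₁/S₂) + (q₂ − q₁ + σ_eff²/2)T) / (σ_eff√T) = (ln(218.26/242.08) + (0.0572 − 0.0244 + 0.037649)·2.7646) / 0.456257 = 0.199850
d₂ = d₁ − σ_eff√T = 0.199850 − 0.456257 = -0.256407
N(d₁) = 0.579201,  N(d₂) = 0.398818
V = S₁·e^{−q₁T}·N(d₁) − S₂·e^{−q₂T}·N(d₂) = 118.170097 − 82.424562 = 35.745535
Δ₁ = e^{−q₁T}·N(d₁) = 0.541419;  Δ₂ = −e^{−q₂T}·N(d₂) = -0.340485
[vanilla: stock B call K=228.73]
σ√T = 0.3443·√2.8615 = 0.582417
d₁ = (ln(S/K) + (r−q+σ²/2)T) / (σ√T) = (ln(242.08/228.73) + (0.032−0.0572+0.3443²/2)·2.8615) / 0.582417 = (0.056726 + 0.097495) / 0.582417 = 0.264795
d₂ = d₁ − σ√T = 0.264795 − 0.582417 = -0.317622
e^{−rT} = 0.912499
e^{−qT} = 0.849016
N(d₁) = 0.604416,  N(d₂) = 0.375386
price = S·e^{−qT}·N(d₁) − K·e^{−rT}·N(d₂) = 124.225461 − 78.349002 = 45.876459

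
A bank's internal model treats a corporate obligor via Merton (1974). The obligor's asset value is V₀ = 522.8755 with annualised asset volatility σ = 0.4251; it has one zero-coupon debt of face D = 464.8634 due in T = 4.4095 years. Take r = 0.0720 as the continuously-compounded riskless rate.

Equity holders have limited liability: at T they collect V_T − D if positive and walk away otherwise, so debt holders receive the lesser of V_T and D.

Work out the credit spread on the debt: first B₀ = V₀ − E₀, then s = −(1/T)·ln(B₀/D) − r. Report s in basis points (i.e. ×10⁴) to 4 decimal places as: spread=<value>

Apply the equity-as-call identities (strike 464.8634, horizon 4.4095 years):
d₁ = [ln(V₀/D) + (r + σ²/2)T] / (σ√T)
   = [ln(522.8755/464.8634) + (0.0720 + 0.5·0.4251²)·4.4095] / (0.4251·√4.4095)
   = [0.117600 + 0.715904] / 0.892659 = 0.933731
d₂ = d₁ − σ√T = 0.933731 − 0.892659 = 0.041072
N(d₁) = 0.824779,  N(d₂) = 0.516381,  e^(−rT) = 0.727978
E₀ = V₀·N(d₁) − D·e^(−rT)·N(d₂)
   = 522.8755·0.824779 − 464.8634·0.727978·0.516381 = 256.507951
B₀ = V₀ − E₀ = 522.8755 − 256.507951 = 266.367549
spread = −(1/T)·ln(B₀/D) − r = −(1/4.4095)·ln(266.367549/464.8634) − 0.0720 = 0.05428790
in basis points: 0.05428790 × 10⁴ = 542.8790 bp

spread=542.8790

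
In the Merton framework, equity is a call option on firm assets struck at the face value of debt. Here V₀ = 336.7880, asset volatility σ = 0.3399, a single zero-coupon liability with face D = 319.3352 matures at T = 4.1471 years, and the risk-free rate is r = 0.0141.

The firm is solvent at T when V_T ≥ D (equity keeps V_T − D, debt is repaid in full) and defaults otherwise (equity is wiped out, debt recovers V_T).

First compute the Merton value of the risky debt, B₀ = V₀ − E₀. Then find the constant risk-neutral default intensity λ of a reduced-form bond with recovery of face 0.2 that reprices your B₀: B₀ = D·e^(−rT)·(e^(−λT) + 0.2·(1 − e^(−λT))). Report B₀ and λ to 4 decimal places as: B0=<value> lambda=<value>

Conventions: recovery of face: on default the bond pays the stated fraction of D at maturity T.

B0=231.5565 lambda=0.0823

With assets at 336.7880 and a single debt payment of 319.3352 at 4.1471 years:
d₁ = [ln(V₀/D) + (r + σ²/2)T] / (σ√T)
   = [ln(336.7880/319.3352) + (0.0141 + 0.5·0.3399²)·4.1471] / (0.3399·√4.1471)
   = [0.053212 + 0.298036] / 0.692187 = 0.507446
d₂ = d₁ − σ√T = 0.507446 − 0.692187 = -0.184741
N(d₁) = 0.694079,  N(d₂) = 0.426716,  e^(−rT) = 0.943203
E₀ = V₀·N(d₁) − D·e^(−rT)·N(d₂)
   = 336.7880·0.694079 − 319.3352·0.943203·0.426716 = 105.231536
B₀ = V₀ − E₀ = 336.7880 − 105.231536 = 231.556464
e^(−λT) = (B₀·e^(rT)/D − 0.2)/(1 − 0.2) = (231.5565·1.060218/319.3352 − 0.2)/0.8 = 0.71098184
λ = −ln(0.71098184)/4.1471 = 0.082252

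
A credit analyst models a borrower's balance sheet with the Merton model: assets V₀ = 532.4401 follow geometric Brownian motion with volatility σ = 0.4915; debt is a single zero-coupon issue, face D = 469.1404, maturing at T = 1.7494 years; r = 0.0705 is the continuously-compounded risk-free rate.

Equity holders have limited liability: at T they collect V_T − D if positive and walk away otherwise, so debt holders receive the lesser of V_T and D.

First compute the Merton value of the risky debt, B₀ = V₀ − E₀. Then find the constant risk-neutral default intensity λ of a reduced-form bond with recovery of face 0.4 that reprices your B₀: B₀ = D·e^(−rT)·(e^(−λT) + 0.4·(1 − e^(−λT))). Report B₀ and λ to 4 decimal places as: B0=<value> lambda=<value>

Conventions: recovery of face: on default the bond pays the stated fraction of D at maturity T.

Apply the equity-as-call identities (strike 469.1404, horizon 1.7494 years):
d₁ = [ln(V₀/D) + (r + σ²/2)T] / (σ√T)
   = [ln(532.4401/469.1404) + (0.0705 + 0.5·0.4915²)·1.7494] / (0.4915·√1.7494)
   = [0.126568 + 0.334636] / 0.650082 = 0.709456
d₂ = d₁ − σ√T = 0.709456 − 0.650082 = 0.059374
N(d₁) = 0.760979,  N(d₂) = 0.523673,  e^(−rT) = 0.883970
E₀ = V₀·N(d₁) − D·e^(−rT)·N(d₂)
   = 532.4401·0.760979 − 469.1404·0.883970·0.523673 = 188.005650
B₀ = V₀ − E₀ = 532.4401 − 188.005650 = 344.434450
e^(−λT) = (B₀·e^(rT)/D − 0.4)/(1 − 0.4) = (344.4344·1.131261/469.1404 − 0.4)/0.6 = 0.71758529
λ = −ln(0.71758529)/1.7494 = 0.189701

B0=344.4344 lambda=0.1897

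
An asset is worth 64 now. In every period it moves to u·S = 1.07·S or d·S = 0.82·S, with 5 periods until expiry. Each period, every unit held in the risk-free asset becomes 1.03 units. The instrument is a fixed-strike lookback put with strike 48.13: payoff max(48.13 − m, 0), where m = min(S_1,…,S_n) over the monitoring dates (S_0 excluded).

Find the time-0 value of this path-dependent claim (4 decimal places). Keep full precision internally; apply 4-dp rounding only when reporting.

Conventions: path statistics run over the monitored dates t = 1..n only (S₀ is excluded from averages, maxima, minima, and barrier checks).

Set p* = 0.8400 (from d < R < u); the path-dependent value is the discounted p*-expectation over all price paths.
Enumerate all 2^5 = 32 price paths (U = up ×1.07, D = down ×0.82); each path with k up-moves has probability p*^k·(1−p*)^(5−k).
DDDDD: m=23.7273, payoff=24.4027, prob=0.000105
UDDDD: m=30.9613, payoff=17.1687, prob=0.000551
DUDDD: m=30.9613, payoff=17.1687, prob=0.000551
UUDDD: m=40.4007, payoff=7.7293, prob=0.002890
DDUDD: m=30.9613, payoff=17.1687, prob=0.000551
UDUDD: m=40.4007, payoff=7.7293, prob=0.002890
DUUDD: m=40.4007, payoff=7.7293, prob=0.002890
UUUDD: m=52.7180, payoff=0.0000, prob=0.015173
DDDUD: m=30.9613, payoff=17.1687, prob=0.000551
UDDUD: m=40.4007, payoff=7.7293, prob=0.002890
DUDUD: m=40.4007, payoff=7.7293, prob=0.002890
UUDUD: m=52.7180, payoff=0.0000, prob=0.015173
DDUUD: m=40.4007, payoff=7.7293, prob=0.002890
UDUUD: m=52.7180, payoff=0.0000, prob=0.015173
DUUUD: m=52.4800, payoff=0.0000, prob=0.015173
UUUUD: m=68.4800, payoff=0.0000, prob=0.079659
DDDDU: m=28.9358, payoff=19.1942, prob=0.000551
UDDDU: m=37.7577, payoff=10.3723, prob=0.002890
DUDDU: m=37.7577, payoff=10.3723, prob=0.002890
UUDDU: m=49.2692, payoff=0.0000, prob=0.015173
DDUDU: m=37.7577, payoff=10.3723, prob=0.002890
UDUDU: m=49.2692, payoff=0.0000, prob=0.015173
DUUDU: m=49.2692, payoff=0.0000, prob=0.015173
UUUDU: m=64.2903, payoff=0.0000, prob=0.079659
DDDUU: m=35.2876, payoff=12.8424, prob=0.002890
UDDUU: m=46.0460, payoff=2.0840, prob=0.015173
DUDUU: m=46.0460, payoff=2.0840, prob=0.015173
UUDUU: m=60.0844, payoff=0.0000, prob=0.079659
DDUUU: m=43.0336, payoff=5.0964, prob=0.015173
UDUUU: m=56.1536, payoff=0.0000, prob=0.079659
DUUUU: m=52.4800, payoff=0.0000, prob=0.079659
UUUUU: m=68.4800, payoff=0.0000, prob=0.418212
Price = Σ prob·payoff / R^5 = 0.452584 / 1.159274 = 0.3904

price = 0.3904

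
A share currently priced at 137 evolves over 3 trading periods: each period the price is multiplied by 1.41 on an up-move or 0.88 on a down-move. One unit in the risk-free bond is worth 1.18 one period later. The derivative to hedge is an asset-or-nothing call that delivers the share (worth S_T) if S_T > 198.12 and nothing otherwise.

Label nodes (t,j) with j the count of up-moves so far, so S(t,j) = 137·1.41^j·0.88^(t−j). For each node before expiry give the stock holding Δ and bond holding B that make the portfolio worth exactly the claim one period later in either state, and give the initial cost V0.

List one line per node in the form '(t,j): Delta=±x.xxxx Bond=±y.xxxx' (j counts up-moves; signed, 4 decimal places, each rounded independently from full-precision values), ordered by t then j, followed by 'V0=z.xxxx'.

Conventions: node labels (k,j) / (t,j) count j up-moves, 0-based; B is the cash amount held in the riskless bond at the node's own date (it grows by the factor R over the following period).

(0,0): Delta=1.6222 Bond=-118.9952
(1,0): Delta=1.7994 Bond=-161.7818
(1,1): Delta=1.5374 Bond=-124.0327
(2,0): Delta=0.0000 Bond=0.0000
(2,1): Delta=2.6604 Bond=-337.2611
(2,2): Delta=1.0000 Bond=0.0000
V0=103.2403

No-arbitrage ⇒ martingale measure with p* = (R−d)/(u−d) = 0.5660.
Terminal payoffs: V(3,0)=0.0000, V(3,1)=0.0000, V(3,2)=239.6853, V(3,3)=384.0413
  t=2,j=0: stock 106.0928 → up 149.5908 (V=0.0000), down 93.3617 (V=0.0000). Price 0.0000; hedge Δ=0.0000, bond B=0.0000.
  t=2,j=1: stock 169.9896 → up 239.6853 (V=239.6853), down 149.5908 (V=0.0000). Price 114.9754; hedge Δ=2.6604, bond B=-337.2611.
  t=2,j=2: stock 272.3697 → up 384.0413 (V=384.0413), down 239.6853 (V=239.6853). Price 272.3697; hedge Δ=1.0000, bond B=0.0000.
  t=1,j=0: stock 120.5600 → up 169.9896 (V=114.9754), down 106.0928 (V=0.0000). Price 55.1529; hedge Δ=1.7994, bond B=-161.7818.
  t=1,j=1: stock 193.1700 → up 272.3697 (V=272.3697), down 169.9896 (V=114.9754). Price 172.9377; hedge Δ=1.5374, bond B=-124.0327.
  t=0,j=0: stock 137.0000 → up 193.1700 (V=172.9377), down 120.5600 (V=55.1529). Price 103.2403; hedge Δ=1.6222, bond B=-118.9952.
As a check, the time-0 holding Δ(0,0)·S0 + B(0,0) comes to 103.2403 — exactly V0.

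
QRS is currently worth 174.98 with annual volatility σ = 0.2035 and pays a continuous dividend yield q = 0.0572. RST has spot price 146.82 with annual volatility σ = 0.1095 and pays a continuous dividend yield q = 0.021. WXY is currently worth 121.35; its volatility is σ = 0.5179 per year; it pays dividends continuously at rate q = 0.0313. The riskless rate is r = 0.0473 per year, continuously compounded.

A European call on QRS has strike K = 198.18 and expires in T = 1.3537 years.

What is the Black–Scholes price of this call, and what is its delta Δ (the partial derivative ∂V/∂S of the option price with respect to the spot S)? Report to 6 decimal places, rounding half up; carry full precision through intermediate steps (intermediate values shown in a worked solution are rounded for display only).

price = 7.102373
Δ = 0.297361

σ√T = 0.2035·√1.3537 = 0.236769
d₁ = (ln(S/K) + (r−q+σ²/2)T) / (σ√T) = (ln(174.98/198.18) + (0.0473−0.0572+0.2035²/2)·1.3537) / 0.236769 = (-0.124504 + 0.014628) / 0.236769 = -0.464062
d₂ = d₁ − σ√T = -0.464062 − 0.236769 = -0.700832
e^{−rT} = 0.937977
e^{−qT} = 0.925490
N(d₁) = 0.321302,  N(d₂) = 0.241704
Call price V = S·e^{−qT}·N(d₁) − K·e^{−rT}·N(d₂) = 52.032308 − 44.929935 = 7.102373
Δ = e^{−qT}·N(d₁) = 0.297361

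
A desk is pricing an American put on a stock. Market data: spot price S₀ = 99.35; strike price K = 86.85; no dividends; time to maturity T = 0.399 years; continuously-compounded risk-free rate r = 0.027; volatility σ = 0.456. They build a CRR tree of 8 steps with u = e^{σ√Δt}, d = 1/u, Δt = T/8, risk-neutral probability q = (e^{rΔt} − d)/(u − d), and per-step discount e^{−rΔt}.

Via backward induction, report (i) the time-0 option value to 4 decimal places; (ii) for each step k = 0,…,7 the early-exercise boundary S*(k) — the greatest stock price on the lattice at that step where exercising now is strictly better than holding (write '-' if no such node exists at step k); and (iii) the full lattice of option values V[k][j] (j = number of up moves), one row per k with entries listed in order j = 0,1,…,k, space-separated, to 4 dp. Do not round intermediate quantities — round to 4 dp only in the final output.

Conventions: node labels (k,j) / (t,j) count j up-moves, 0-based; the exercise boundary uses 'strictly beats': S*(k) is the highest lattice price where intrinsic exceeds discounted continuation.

Δt=0.04988  u=1.10720  d=0.90318  q=0.48117  discount=0.99865
step 8 (expiry): payoffs max(K−S,0) = 42.8605 32.9233 20.7413 5.8074 0.0000 0.0000 0.0000 0.0000 0.0000
step 7: (k=7,j=0): S=48.7053, K−S=38.1447, hold=38.0278 ⇒ V=38.1447 exercise | (k=7,j=1): S=59.7078, K−S=27.1422, hold=27.0253 ⇒ V=27.1422 exercise | (k=7,j=2): S=73.1958, K−S=13.6542, hold=13.5374 ⇒ V=13.6542 exercise | (k=7,j=3): S=89.7306, K−S=0.0000, hold=3.0090 ⇒ V=3.0090 continue | (k=7,j=4): S=110.0006, K−S=0.0000, hold=0.0000 ⇒ V=0.0000 continue | (k=7,j=5): S=134.8497, K−S=0.0000, hold=0.0000 ⇒ V=0.0000 continue | (k=7,j=6): S=165.3120, K−S=0.0000, hold=0.0000 ⇒ V=0.0000 continue | (k=7,j=7): S=202.6558, K−S=0.0000, hold=0.0000 ⇒ V=0.0000 continue  boundary S*=73.1958
step 6: (k=6,j=0): S=53.9267, K−S=32.9233, hold=32.8064 ⇒ V=32.9233 exercise | (k=6,j=1): S=66.1087, K−S=20.7413, hold=20.6244 ⇒ V=20.7413 exercise | (k=6,j=2): S=81.0426, K−S=5.8074, hold=8.5206 ⇒ V=8.5206 continue | (k=6,j=3): S=99.3500, K−S=0.0000, hold=1.5591 ⇒ V=1.5591 continue | (k=6,j=4): S=121.7931, K−S=0.0000, hold=0.0000 ⇒ V=0.0000 continue | (k=6,j=5): S=149.3060, K−S=0.0000, hold=0.0000 ⇒ V=0.0000 continue | (k=6,j=6): S=183.0340, K−S=0.0000, hold=0.0000 ⇒ V=0.0000 continue  boundary S*=66.1087
step 5: (k=5,j=0): S=59.7078, K−S=27.1422, hold=27.0253 ⇒ V=27.1422 exercise | (k=5,j=1): S=73.1958, K−S=13.6542, hold=14.8411 ⇒ V=14.8411 continue | (k=5,j=2): S=89.7306, K−S=0.0000, hold=5.1640 ⇒ V=5.1640 continue | (k=5,j=3): S=110.0006, K−S=0.0000, hold=0.8078 ⇒ V=0.8078 continue | (k=5,j=4): S=134.8497, K−S=0.0000, hold=0.0000 ⇒ V=0.0000 continue | (k=5,j=5): S=165.3120, K−S=0.0000, hold=0.0000 ⇒ V=0.0000 continue  boundary S*=59.7078
step 4: (k=4,j=0): S=66.1087, K−S=20.7413, hold=21.1947 ⇒ V=21.1947 continue | (k=4,j=1): S=81.0426, K−S=5.8074, hold=10.1711 ⇒ V=10.1711 continue | (k=4,j=2): S=99.3500, K−S=0.0000, hold=3.0638 ⇒ V=3.0638 continue | (k=4,j=3): S=121.7931, K−S=0.0000, hold=0.4186 ⇒ V=0.4186 continue | (k=4,j=4): S=149.3060, K−S=0.0000, hold=0.0000 ⇒ V=0.0000 continue  boundary S*=-
step 3: (k=3,j=0): S=73.1958, K−S=13.6542, hold=15.8691 ⇒ V=15.8691 continue | (k=3,j=1): S=89.7306, K−S=0.0000, hold=6.7422 ⇒ V=6.7422 continue | (k=3,j=2): S=110.0006, K−S=0.0000, hold=1.7886 ⇒ V=1.7886 continue | (k=3,j=3): S=134.8497, K−S=0.0000, hold=0.2169 ⇒ V=0.2169 continue  boundary S*=-
step 2: (k=2,j=0): S=81.0426, K−S=5.8074, hold=11.4621 ⇒ V=11.4621 continue | (k=2,j=1): S=99.3500, K−S=0.0000, hold=4.3528 ⇒ V=4.3528 continue | (k=2,j=2): S=121.7931, K−S=0.0000, hold=1.0309 ⇒ V=1.0309 continue  boundary S*=-
step 1: (k=1,j=0): S=89.7306, K−S=0.0000, hold=8.0305 ⇒ V=8.0305 continue | (k=1,j=1): S=110.0006, K−S=0.0000, hold=2.7507 ⇒ V=2.7507 continue  boundary S*=-
step 0: (k=0,j=0): S=99.3500, K−S=0.0000, hold=5.4827 ⇒ V=5.4827 continue  boundary S*=-

price = 5.4827
boundary = - - - - - 59.7078 66.1087 73.1958
tree:
5.4827
8.0305 2.7507
11.4621 4.3528 1.0309
15.8691 6.7422 1.7886 0.2169
21.1947 10.1711 3.0638 0.4186 0.0000
27.1422 14.8411 5.1640 0.8078 0.0000 0.0000
32.9233 20.7413 8.5206 1.5591 0.0000 0.0000 0.0000
38.1447 27.1422 13.6542 3.0090 0.0000 0.0000 0.0000 0.0000
42.8605 32.9233 20.7413 5.8074 0.0000 0.0000 0.0000 0.0000 0.0000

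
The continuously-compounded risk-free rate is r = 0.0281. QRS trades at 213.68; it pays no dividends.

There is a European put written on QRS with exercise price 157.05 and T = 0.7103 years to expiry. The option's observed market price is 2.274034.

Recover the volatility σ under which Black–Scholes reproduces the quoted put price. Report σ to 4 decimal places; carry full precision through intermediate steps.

sigma = 0.3069

At σ = 0.3069 the Black–Scholes value reproduces the quote:
σ√T = 0.3069·√0.7103 = 0.258653
d₁ = (ln(S/K) + (r+σ²/2)T) / (σ√T) = (ln(213.68/157.05) + (0.0281+0.3069²/2)·0.7103) / 0.258653 = (0.307915 + 0.053410) / 0.258653 = 1.396950
d₂ = d₁ − σ√T = 1.396950 − 0.258653 = 1.138297
e^{−rT} = 0.980238
N(−d₁) = 0.081214,  N(−d₂) = 0.127498
V = K·e^{−rT}·N(−d₂) − S·N(−d₁) = 19.627911 − 17.353877 = 2.274034 (equal to the quote); since ∂V/∂σ > 0 for all σ, the implied volatility is unique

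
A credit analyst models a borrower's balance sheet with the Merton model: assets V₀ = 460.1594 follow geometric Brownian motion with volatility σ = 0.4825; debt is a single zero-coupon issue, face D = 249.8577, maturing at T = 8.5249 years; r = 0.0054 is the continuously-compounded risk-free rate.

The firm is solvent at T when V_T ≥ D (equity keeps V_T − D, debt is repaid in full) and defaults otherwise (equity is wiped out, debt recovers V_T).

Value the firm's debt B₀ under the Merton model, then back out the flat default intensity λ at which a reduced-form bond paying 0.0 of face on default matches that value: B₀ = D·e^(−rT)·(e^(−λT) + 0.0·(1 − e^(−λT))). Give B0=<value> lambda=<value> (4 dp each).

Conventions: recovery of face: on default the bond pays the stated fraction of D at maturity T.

B0=152.4717 lambda=0.0525

Work the structural quantities from V₀ = 460.1594 against face 249.8577:
d₁ = [ln(V₀/D) + (r + σ²/2)T] / (σ√T)
   = [ln(460.1594/249.8577) + (0.0054 + 0.5·0.4825²)·8.5249] / (0.4825·√8.5249)
   = [0.610681 + 1.038359] / 1.408776 = 1.170549
d₂ = d₁ − σ√T = 1.170549 − 1.408776 = -0.238227
N(d₁) = 0.879110,  N(d₂) = 0.405852,  e^(−rT) = 0.955009
E₀ = V₀·N(d₁) − D·e^(−rT)·N(d₂)
   = 460.1594·0.879110 − 249.8577·0.955009·0.405852 = 307.687659
B₀ = V₀ − E₀ = 460.1594 − 307.687659 = 152.471741
e^(−λT) = (B₀·e^(rT)/D − 0)/(1 − 0) = (152.4717·1.047110/249.8577 − 0)/1 = 0.63898258
λ = −ln(0.63898258)/8.5249 = 0.052538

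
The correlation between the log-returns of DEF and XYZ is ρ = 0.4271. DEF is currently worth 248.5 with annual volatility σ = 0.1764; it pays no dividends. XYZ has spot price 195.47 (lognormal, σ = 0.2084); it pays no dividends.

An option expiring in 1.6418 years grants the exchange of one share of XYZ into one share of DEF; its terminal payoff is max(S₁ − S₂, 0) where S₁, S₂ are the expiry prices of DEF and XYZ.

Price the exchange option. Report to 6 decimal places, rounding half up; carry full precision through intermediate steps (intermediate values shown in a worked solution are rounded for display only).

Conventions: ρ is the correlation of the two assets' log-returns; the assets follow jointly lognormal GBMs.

exchange price = 58.869106

σ_eff = √(σ₁² + σ₂² − 2ρσ₁σ₂) = √(0.1764² + 0.2084² − 2·0.4271·0.1764·0.2084) = 0.207715
d₁ = (ln(S₁/S₂) + (q₂ − q₁ + σ_eff²/2)T) / (σ_eff√T) = (ln(248.5/195.47) + (0.0 − 0.0 + 0.021573)·1.6418) / 0.266151 = 1.034954
d₂ = d₁ − σ_eff√T = 1.034954 − 0.266151 = 0.768802
N(d₁) = 0.849655,  N(d₂) = 0.778995
V = S₁·e^{−q₁T}·N(d₁) − S₂·e^{−q₂T}·N(d₂) = 211.139191 − 152.270085 = 58.869106
Key observation: r never enters — measured in units of XYZ, the claim is a call on S₁/S₂ struck at 1, so only the dividend yields and σ_eff matter.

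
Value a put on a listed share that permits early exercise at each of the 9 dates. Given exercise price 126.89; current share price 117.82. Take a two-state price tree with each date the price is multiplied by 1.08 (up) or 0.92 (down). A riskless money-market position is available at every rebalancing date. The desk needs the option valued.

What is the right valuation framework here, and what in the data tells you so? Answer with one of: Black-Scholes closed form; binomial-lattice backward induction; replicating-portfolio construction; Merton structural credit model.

framework: binomial-lattice backward induction

Key observation: the put (strike 126.89 on spot 117.82) is American-style on a 9-step discrete price model, so the early-exercise decision at every node requires stepwise backward valuation — a closed form cannot price the exercise right.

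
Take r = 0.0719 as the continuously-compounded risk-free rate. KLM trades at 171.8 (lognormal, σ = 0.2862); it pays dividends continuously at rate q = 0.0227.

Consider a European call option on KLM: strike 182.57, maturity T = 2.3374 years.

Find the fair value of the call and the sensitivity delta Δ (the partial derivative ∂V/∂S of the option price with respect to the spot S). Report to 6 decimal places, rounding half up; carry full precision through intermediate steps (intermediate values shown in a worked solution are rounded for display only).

σ√T = 0.2862·√2.3374 = 0.437559
d₁ = (ln(S/K) + (r−q+σ²/2)T) / (σ√T) = (ln(171.8/182.57) + (0.0719−0.0227+0.2862²/2)·2.3374) / 0.437559 = (-0.060803 + 0.210729) / 0.437559 = 0.342643
d₂ = d₁ − σ√T = 0.342643 − 0.437559 = -0.094916
e^{−rT} = 0.845304
e^{−qT} = 0.948324
N(d₁) = 0.634066,  N(d₂) = 0.462191
Call price V = S·e^{−qT}·N(d₁) − K·e^{−rT}·N(d₂) = 103.303398 − 71.328578 = 31.974820
Δ = e^{−qT}·N(d₁) = 0.601300

price = 31.974820
Δ = 0.601300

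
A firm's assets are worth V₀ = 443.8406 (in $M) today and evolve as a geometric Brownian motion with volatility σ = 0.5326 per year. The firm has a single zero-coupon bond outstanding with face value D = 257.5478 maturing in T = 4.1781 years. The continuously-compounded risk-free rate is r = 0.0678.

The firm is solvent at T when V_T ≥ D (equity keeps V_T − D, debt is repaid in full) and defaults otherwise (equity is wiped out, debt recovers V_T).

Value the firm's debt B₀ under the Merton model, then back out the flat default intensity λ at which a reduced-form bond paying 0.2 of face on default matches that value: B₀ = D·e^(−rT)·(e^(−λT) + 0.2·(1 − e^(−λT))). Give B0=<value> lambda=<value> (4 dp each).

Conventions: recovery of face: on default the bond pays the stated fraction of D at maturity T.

B0=156.2073 lambda=0.0668

Work the structural quantities from V₀ = 443.8406 against face 257.5478:
d₁ = [ln(V₀/D) + (r + σ²/2)T] / (σ√T)
   = [ln(443.8406/257.5478) + (0.0678 + 0.5·0.5326²)·4.1781] / (0.5326·√4.1781)
   = [0.544260 + 0.875861] / 1.088656 = 1.304472
d₂ = d₁ − σ√T = 1.304472 − 1.088656 = 0.215816
N(d₁) = 0.903964,  N(d₂) = 0.585435,  e^(−rT) = 0.753312
E₀ = V₀·N(d₁) − D·e^(−rT)·N(d₂)
   = 443.8406·0.903964 − 257.5478·0.753312·0.585435 = 287.633298
B₀ = V₀ − E₀ = 443.8406 − 287.633298 = 156.207302
e^(−λT) = (B₀·e^(rT)/D − 0.2)/(1 − 0.2) = (156.2073·1.327470/257.5478 − 0.2)/0.8 = 0.75641788
λ = −ln(0.75641788)/4.1781 = 0.066815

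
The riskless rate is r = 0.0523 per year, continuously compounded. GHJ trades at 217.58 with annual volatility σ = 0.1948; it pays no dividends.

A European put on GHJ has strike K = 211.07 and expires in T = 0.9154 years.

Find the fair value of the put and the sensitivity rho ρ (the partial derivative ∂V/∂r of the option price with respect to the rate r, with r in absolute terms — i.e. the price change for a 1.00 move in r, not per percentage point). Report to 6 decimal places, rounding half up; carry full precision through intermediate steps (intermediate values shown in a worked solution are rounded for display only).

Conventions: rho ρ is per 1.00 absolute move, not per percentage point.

σ√T = 0.1948·√0.9154 = 0.186378
d₁ = (ln(S/K) + (r+σ²/2)T) / (σ√T) = (ln(217.58/211.07) + (0.0523+0.1948²/2)·0.9154) / 0.186378 = (0.030377 + 0.065244) / 0.186378 = 0.513047
d₂ = d₁ − σ√T = 0.513047 − 0.186378 = 0.326669
e^{−rT} = 0.953253
N(−d₁) = 0.303959,  N(−d₂) = 0.371959
Put price V = K·e^{−rT}·N(−d₂) − S·N(−d₁) = 74.839319 − 66.135478 = 8.703841
ρ = −K·T·e^{−rT}·N(−d₂) = -68.507912

price = 8.703841
ρ = -68.507912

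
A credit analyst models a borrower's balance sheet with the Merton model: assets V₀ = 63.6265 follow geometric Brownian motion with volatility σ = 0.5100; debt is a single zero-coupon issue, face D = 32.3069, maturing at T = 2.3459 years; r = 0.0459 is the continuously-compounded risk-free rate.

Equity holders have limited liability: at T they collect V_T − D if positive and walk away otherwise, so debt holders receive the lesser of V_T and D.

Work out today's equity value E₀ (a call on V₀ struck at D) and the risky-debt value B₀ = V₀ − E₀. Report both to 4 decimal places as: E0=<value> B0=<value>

E0=37.2538 B0=26.3727

Work the structural quantities from V₀ = 63.6265 against face 32.3069:
d₁ = [ln(V₀/D) + (r + σ²/2)T] / (σ√T)
   = [ln(63.6265/32.3069) + (0.0459 + 0.5·0.5100²)·2.3459] / (0.5100·√2.3459)
   = [0.677749 + 0.412761] / 0.781133 = 1.396062
d₂ = d₁ − σ√T = 1.396062 − 0.781133 = 0.614930
N(d₁) = 0.918652,  N(d₂) = 0.730699,  e^(−rT) = 0.897918
E₀ = V₀·N(d₁) − D·e^(−rT)·N(d₂)
   = 63.6265·0.918652 − 32.3069·0.897918·0.730699 = 37.253808
B₀ = V₀ − E₀ = 63.6265 − 37.253808 = 26.372692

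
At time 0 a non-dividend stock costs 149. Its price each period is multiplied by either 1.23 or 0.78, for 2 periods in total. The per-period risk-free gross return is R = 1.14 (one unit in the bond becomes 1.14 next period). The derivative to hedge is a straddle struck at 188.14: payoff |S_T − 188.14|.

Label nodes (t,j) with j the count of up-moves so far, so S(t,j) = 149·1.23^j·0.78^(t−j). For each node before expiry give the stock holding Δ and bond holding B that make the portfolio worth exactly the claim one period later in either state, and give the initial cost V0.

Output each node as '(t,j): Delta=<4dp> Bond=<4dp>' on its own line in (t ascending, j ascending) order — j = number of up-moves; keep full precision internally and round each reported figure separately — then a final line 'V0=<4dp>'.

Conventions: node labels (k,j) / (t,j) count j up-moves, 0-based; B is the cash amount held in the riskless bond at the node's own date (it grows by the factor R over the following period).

Risk-neutral probability p* = (R−d)/(u−d) = (1.14−0.78)/(1.23−0.78) = 0.8000.
Terminal payoffs: V(2,0)=97.4884, V(2,1)=45.1894, V(2,2)=37.2821
Node (1,0) S=116.2200: V=(p*·45.1894+(1−p*)·97.4884)/1.14=48.8151; Δ=(45.1894−97.4884)/(142.9506−90.6516)=-1.0000; B=V−Δ·S=165.0351
Node (1,1) S=183.2700: V=(p*·37.2821+(1−p*)·45.1894)/1.14=34.0908; Δ=(37.2821−45.1894)/(225.4221−142.9506)=-0.0959; B=V−Δ·S=51.6626
Node (0,0) S=149.0000: V=(p*·34.0908+(1−p*)·48.8151)/1.14=32.4874; Δ=(34.0908−48.8151)/(183.2700−116.2200)=-0.2196; B=V−Δ·S=65.2080
As a check, the time-0 holding Δ(0,0)·S0 + B(0,0) comes to 32.4874 — exactly V0.

(0,0): Delta=-0.2196 Bond=65.2080
(1,0): Delta=-1.0000 Bond=165.0351
(1,1): Delta=-0.0959 Bond=51.6626
V0=32.4874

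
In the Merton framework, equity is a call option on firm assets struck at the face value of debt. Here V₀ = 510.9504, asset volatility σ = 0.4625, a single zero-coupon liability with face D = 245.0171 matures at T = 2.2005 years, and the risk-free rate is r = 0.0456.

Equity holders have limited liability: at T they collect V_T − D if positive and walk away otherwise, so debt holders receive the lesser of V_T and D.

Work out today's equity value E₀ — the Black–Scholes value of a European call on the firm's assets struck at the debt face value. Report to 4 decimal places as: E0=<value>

With assets at 510.9504 and a single debt payment of 245.0171 at 2.2005 years:
d₁ = [ln(V₀/D) + (r + σ²/2)T] / (σ√T)
   = [ln(510.9504/245.0171) + (0.0456 + 0.5·0.4625²)·2.2005] / (0.4625·√2.2005)
   = [0.734945 + 0.335693] / 0.686076 = 1.560523
d₂ = d₁ − σ√T = 1.560523 − 0.686076 = 0.874446
N(d₁) = 0.940682,  N(d₂) = 0.809062,  e^(−rT) = 0.904527
E₀ = V₀·N(d₁) − D·e^(−rT)·N(d₂)
   = 510.9504·0.940682 − 245.0171·0.904527·0.809062 = 301.333565

E0=301.3336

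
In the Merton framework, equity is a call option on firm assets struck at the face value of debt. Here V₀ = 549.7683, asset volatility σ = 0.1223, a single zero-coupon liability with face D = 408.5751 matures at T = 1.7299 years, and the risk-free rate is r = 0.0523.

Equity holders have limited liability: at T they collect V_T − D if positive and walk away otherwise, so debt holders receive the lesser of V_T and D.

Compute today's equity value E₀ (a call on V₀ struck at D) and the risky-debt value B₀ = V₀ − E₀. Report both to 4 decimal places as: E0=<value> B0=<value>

Apply the equity-as-call identities (strike 408.5751, horizon 1.7299 years):
d₁ = [ln(V₀/D) + (r + σ²/2)T] / (σ√T)
   = [ln(549.7683/408.5751) + (0.0523 + 0.5·0.1223²)·1.7299] / (0.1223·√1.7299)
   = [0.296821 + 0.103411] / 0.160856 = 2.488142
d₂ = d₁ − σ√T = 2.488142 − 0.160856 = 2.327286
N(d₁) = 0.993579,  N(d₂) = 0.990025,  e^(−rT) = 0.913498
E₀ = V₀·N(d₁) − D·e^(−rT)·N(d₂)
   = 549.7683·0.993579 − 408.5751·0.913498·0.990025 = 176.728792
B₀ = V₀ − E₀ = 549.7683 − 176.728792 = 373.039508

E0=176.7288 B0=373.0395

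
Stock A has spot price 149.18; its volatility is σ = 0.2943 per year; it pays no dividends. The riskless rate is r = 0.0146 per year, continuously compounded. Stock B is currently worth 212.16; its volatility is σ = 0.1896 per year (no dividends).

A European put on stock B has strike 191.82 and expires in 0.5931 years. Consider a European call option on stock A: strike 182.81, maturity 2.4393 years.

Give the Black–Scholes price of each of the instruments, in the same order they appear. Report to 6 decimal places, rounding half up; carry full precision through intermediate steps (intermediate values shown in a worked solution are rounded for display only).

[stock B put K=191.82]
σ√T = 0.1896·√0.5931 = 0.146017
d₁ = (ln(S/K) + (r+σ²/2)T) / (σ√T) = (ln(212.16/191.82) + (0.0146+0.1896²/2)·0.5931) / 0.146017 = (0.100783 + 0.019320) / 0.146017 = 0.822529
d₂ = d₁ − σ√T = 0.822529 − 0.146017 = 0.676513
e^{−rT} = 0.991378
N(−d₁) = 0.205388,  N(−d₂) = 0.249358
price = K·e^{−rT}·N(−d₂) − S·N(−d₁) = 47.419370 − 43.575083 = 3.844287
[stock A call K=182.81]
σ√T = 0.2943·√2.4393 = 0.459645
d₁ = (ln(S/K) + (r+σ²/2)T) / (σ√T) = (ln(149.18/182.81) + (0.0146+0.2943²/2)·2.4393) / 0.459645 = (-0.203294 + 0.141251) / 0.459645 = -0.134980
d₂ = d₁ − σ√T = -0.134980 − 0.459645 = -0.594626
e^{−rT} = 0.965013
N(d₁) = 0.446314,  N(d₂) = 0.276047
price = S·N(d₁) − K·e^{−rT}·N(d₂) = 66.581086 − 48.698540 = 17.882546

price(stock B put K=191.82) = 3.844287
price(stock A call K=182.81) = 17.882546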